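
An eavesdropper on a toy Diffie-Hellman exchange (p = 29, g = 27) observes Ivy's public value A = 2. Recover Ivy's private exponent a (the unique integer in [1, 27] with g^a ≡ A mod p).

Try successive powers of 27 modulo 29:
27^1 ≡ 27
27^2 ≡ 4
27^3 ≡ 21
27^4 ≡ 16
27^5 ≡ 26
27^6 ≡ 6
27^7 ≡ 17
27^8 ≡ 24
27^9 ≡ 10
27^10 ≡ 9
27^11 ≡ 11
27^12 ≡ 7
27^13 ≡ 15
27^14 ≡ 28
27^15 ≡ 2
Found: a = 15.

15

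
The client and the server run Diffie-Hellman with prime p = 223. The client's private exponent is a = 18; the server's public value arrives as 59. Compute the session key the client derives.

Shared key K = 59^18 mod 223.
59^1 ≡ 59 (mod 223)
59^2 = (59^1)^2 ≡ 59^2 = 3481 ≡ 136 (mod 223)
59^4 = (59^2)^2 ≡ 136^2 = 18496 ≡ 210 (mod 223)
59^8 = (59^4)^2 ≡ 210^2 = 44100 ≡ 169 (mod 223)
59^16 = (59^8)^2 ≡ 169^2 = 28561 ≡ 17 (mod 223)
59^18 = 59^16 · 59^2 ≡ 17 · 136 ≡ 82 (mod 223).

82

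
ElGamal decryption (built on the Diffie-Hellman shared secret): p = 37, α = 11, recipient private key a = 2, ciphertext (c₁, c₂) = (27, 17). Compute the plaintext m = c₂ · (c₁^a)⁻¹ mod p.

22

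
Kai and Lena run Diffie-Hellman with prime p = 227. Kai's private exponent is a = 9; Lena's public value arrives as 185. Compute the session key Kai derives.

225

Shared key K = 185^9 mod 227.
185^1 ≡ 185 (mod 227)
185^2 = (185^1)^2 ≡ 185^2 = 34225 ≡ 175 (mod 227)
185^4 = (185^2)^2 ≡ 175^2 = 30625 ≡ 207 (mod 227)
185^8 = (185^4)^2 ≡ 207^2 = 42849 ≡ 173 (mod 227)
185^9 = 185^8 · 185^1 ≡ 173 · 185 ≡ 225 (mod 227).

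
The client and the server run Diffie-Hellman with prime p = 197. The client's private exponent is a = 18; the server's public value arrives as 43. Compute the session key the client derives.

Shared key K = 43^18 mod 197.
43^1 ≡ 43 (mod 197)
43^2 = (43^1)^2 ≡ 43^2 = 1849 ≡ 76 (mod 197)
43^4 = (43^2)^2 ≡ 76^2 = 5776 ≡ 63 (mod 197)
43^8 = (43^4)^2 ≡ 63^2 = 3969 ≡ 29 (mod 197)
43^16 = (43^8)^2 ≡ 29^2 = 841 ≡ 53 (mod 197)
43^18 = 43^16 · 43^2 ≡ 53 · 76 ≡ 88 (mod 197).

88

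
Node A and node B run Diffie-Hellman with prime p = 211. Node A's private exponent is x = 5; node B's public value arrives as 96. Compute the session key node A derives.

171

Shared key K = 96^5 mod 211.
96^1 ≡ 96 (mod 211)
96^2 = (96^1)^2 ≡ 96^2 = 9216 ≡ 143 (mod 211)
96^4 = (96^2)^2 ≡ 143^2 = 20449 ≡ 193 (mod 211)
96^5 = 96^4 · 96^1 ≡ 193 · 96 ≡ 171 (mod 211).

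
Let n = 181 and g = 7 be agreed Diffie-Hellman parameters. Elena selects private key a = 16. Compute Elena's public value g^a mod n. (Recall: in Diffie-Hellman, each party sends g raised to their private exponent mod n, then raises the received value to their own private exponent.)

Public value = 7^16 mod 181.
7^1 ≡ 7 (mod 181)
7^2 = (7^1)^2 ≡ 7^2 = 49 ≡ 49 (mod 181)
7^4 = (7^2)^2 ≡ 49^2 = 2401 ≡ 48 (mod 181)
7^8 = (7^4)^2 ≡ 48^2 = 2304 ≡ 132 (mod 181)
7^16 = (7^8)^2 ≡ 132^2 = 17424 ≡ 48 (mod 181)

48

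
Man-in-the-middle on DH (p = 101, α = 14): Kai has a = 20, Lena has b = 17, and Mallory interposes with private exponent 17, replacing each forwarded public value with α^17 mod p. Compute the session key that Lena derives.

65

Lena receives Mallory's public value M = 14^17 mod 101 instead of the honest one.
14^1 ≡ 14 (mod 101)
14^2 = (14^1)^2 ≡ 14^2 = 196 ≡ 95 (mod 101)
14^4 = (14^2)^2 ≡ 95^2 = 9025 ≡ 36 (mod 101)
14^8 = (14^4)^2 ≡ 36^2 = 1296 ≡ 84 (mod 101)
14^16 = (14^8)^2 ≡ 84^2 = 7056 ≡ 87 (mod 101)
14^17 = 14^16 · 14^1 ≡ 87 · 14 ≡ 6 (mod 101).
So M = 6. Lena computes K = M^17 mod 101.
6^1 ≡ 6 (mod 101)
6^2 = (6^1)^2 ≡ 6^2 = 36 ≡ 36 (mod 101)
6^4 = (6^2)^2 ≡ 36^2 = 1296 ≡ 84 (mod 101)
6^8 = (6^4)^2 ≡ 84^2 = 7056 ≡ 87 (mod 101)
6^16 = (6^8)^2 ≡ 87^2 = 7569 ≡ 95 (mod 101)
6^17 = 6^16 · 6^1 ≡ 95 · 6 ≡ 65 (mod 101).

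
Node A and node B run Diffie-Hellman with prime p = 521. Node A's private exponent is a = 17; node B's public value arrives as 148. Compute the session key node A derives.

117

Shared key K = 148^17 mod 521.
148^1 ≡ 148 (mod 521)
148^2 = (148^1)^2 ≡ 148^2 = 21904 ≡ 22 (mod 521)
148^4 = (148^2)^2 ≡ 22^2 = 484 ≡ 484 (mod 521)
148^8 = (148^4)^2 ≡ 484^2 = 234256 ≡ 327 (mod 521)
148^16 = (148^8)^2 ≡ 327^2 = 106929 ≡ 124 (mod 521)
148^17 = 148^16 · 148^1 ≡ 124 · 148 ≡ 117 (mod 521).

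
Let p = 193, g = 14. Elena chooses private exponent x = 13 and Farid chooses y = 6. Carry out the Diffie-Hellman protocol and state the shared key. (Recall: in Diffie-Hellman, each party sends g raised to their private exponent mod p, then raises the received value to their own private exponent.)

64

Elena sends A = g^x mod p = 14^13 mod 193.
14^1 ≡ 14 (mod 193)
14^2 = (14^1)^2 ≡ 14^2 = 196 ≡ 3 (mod 193)
14^4 = (14^2)^2 ≡ 3^2 = 9 ≡ 9 (mod 193)
14^8 = (14^4)^2 ≡ 9^2 = 81 ≡ 81 (mod 193)
14^13 = 14^8 · 14^4 · 14^1 ≡ 81 · 9 · 14 ≡ 170 (mod 193).
So A = 170. Farid then computes K = A^y mod p = 170^6 mod 193.
170^1 ≡ 170 (mod 193)
170^2 = (170^1)^2 ≡ 170^2 = 28900 ≡ 143 (mod 193)
170^4 = (170^2)^2 ≡ 143^2 = 20449 ≡ 184 (mod 193)
170^6 = 170^4 · 170^2 ≡ 184 · 143 ≡ 64 (mod 193).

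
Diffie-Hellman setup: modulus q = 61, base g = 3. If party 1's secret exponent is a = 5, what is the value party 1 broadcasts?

Public value = 3^5 mod 61.
3^1 ≡ 3 (mod 61)
3^2 = (3^1)^2 ≡ 3^2 = 9 ≡ 9 (mod 61)
3^4 = (3^2)^2 ≡ 9^2 = 81 ≡ 20 (mod 61)
3^5 = 3^4 · 3^1 ≡ 20 · 3 ≡ 60 (mod 61).

60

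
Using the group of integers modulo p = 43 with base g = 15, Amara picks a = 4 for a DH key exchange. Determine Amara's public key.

14

Public value = 15^4 mod 43.
15^1 ≡ 15 (mod 43)
15^2 = (15^1)^2 ≡ 15^2 = 225 ≡ 10 (mod 43)
15^4 = (15^2)^2 ≡ 10^2 = 100 ≡ 14 (mod 43)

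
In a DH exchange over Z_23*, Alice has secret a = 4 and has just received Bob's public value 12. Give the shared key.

13

Shared key K = 12^4 mod 23.
12^1 ≡ 12 (mod 23)
12^2 = (12^1)^2 ≡ 12^2 = 144 ≡ 6 (mod 23)
12^4 = (12^2)^2 ≡ 6^2 = 36 ≡ 13 (mod 23)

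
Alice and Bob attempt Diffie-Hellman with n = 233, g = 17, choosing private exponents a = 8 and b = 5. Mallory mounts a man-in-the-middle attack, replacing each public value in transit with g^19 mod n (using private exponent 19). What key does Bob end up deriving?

Bob receives Mallory's public value M = 17^19 mod 233 instead of the honest one.
17^1 ≡ 17 (mod 233)
17^2 = (17^1)^2 ≡ 17^2 = 289 ≡ 56 (mod 233)
17^4 = (17^2)^2 ≡ 56^2 = 3136 ≡ 107 (mod 233)
17^8 = (17^4)^2 ≡ 107^2 = 11449 ≡ 32 (mod 233)
17^16 = (17^8)^2 ≡ 32^2 = 1024 ≡ 92 (mod 233)
17^19 = 17^16 · 17^2 · 17^1 ≡ 92 · 56 · 17 ≡ 209 (mod 233).
So M = 209. Bob computes K = M^5 mod 233.
209^1 ≡ 209 (mod 233)
209^2 = (209^1)^2 ≡ 209^2 = 43681 ≡ 110 (mod 233)
209^4 = (209^2)^2 ≡ 110^2 = 12100 ≡ 217 (mod 233)
209^5 = 209^4 · 209^1 ≡ 217 · 209 ≡ 151 (mod 233).

151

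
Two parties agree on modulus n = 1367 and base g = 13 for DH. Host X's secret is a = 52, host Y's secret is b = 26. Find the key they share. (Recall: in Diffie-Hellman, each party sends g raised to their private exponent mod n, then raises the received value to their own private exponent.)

628

Host X sends A = g^a mod n = 13^52 mod 1367.
13^1 ≡ 13 (mod 1367)
13^2 = (13^1)^2 ≡ 13^2 = 169 ≡ 169 (mod 1367)
13^4 = (13^2)^2 ≡ 169^2 = 28561 ≡ 1221 (mod 1367)
13^8 = (13^4)^2 ≡ 1221^2 = 1490841 ≡ 811 (mod 1367)
13^16 = (13^8)^2 ≡ 811^2 = 657721 ≡ 194 (mod 1367)
13^32 = (13^16)^2 ≡ 194^2 = 37636 ≡ 727 (mod 1367)
13^52 = 13^32 · 13^16 · 13^4 ≡ 727 · 194 · 1221 ≡ 940 (mod 1367).
So A = 940. Host Y then computes K = A^b mod n = 940^26 mod 1367.
940^1 ≡ 940 (mod 1367)
940^2 = (940^1)^2 ≡ 940^2 = 883600 ≡ 518 (mod 1367)
940^4 = (940^2)^2 ≡ 518^2 = 268324 ≡ 392 (mod 1367)
940^8 = (940^4)^2 ≡ 392^2 = 153664 ≡ 560 (mod 1367)
940^16 = (940^8)^2 ≡ 560^2 = 313600 ≡ 557 (mod 1367)
940^26 = 940^16 · 940^8 · 940^2 ≡ 557 · 560 · 518 ≡ 628 (mod 1367).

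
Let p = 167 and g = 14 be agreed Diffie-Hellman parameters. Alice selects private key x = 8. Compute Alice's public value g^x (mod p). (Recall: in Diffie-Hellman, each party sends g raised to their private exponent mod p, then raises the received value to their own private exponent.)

36

Public value = 14^8 (mod 167).
14^1 ≡ 14 (mod 167)
14^2 = (14^1)^2 ≡ 14^2 = 196 ≡ 29 (mod 167)
14^4 = (14^2)^2 ≡ 29^2 = 841 ≡ 6 (mod 167)
14^8 = (14^4)^2 ≡ 6^2 = 36 ≡ 36 (mod 167)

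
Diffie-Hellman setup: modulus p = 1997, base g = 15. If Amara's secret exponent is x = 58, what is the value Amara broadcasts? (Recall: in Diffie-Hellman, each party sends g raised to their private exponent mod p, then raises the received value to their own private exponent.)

Public value = 15^{58} \pmod{1997}.
15^1 ≡ 15 (mod 1997)
15^2 = (15^1)^2 ≡ 15^2 = 225 ≡ 225 (mod 1997)
15^4 = (15^2)^2 ≡ 225^2 = 50625 ≡ 700 (mod 1997)
15^8 = (15^4)^2 ≡ 700^2 = 490000 ≡ 735 (mod 1997)
15^16 = (15^8)^2 ≡ 735^2 = 540225 ≡ 1035 (mod 1997)
15^32 = (15^16)^2 ≡ 1035^2 = 1071225 ≡ 833 (mod 1997)
15^58 = 15^32 · 15^16 · 15^8 · 15^2 ≡ 833 · 1035 · 735 · 225 ≡ 733 (mod 1997).

733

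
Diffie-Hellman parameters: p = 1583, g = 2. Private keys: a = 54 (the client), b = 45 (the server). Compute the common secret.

1123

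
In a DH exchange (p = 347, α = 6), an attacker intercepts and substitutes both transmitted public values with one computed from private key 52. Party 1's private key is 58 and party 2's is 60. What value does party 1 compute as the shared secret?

Party 1 receives an attacker's public value M = 6^52 mod 347 instead of the honest one.
6^1 ≡ 6 (mod 347)
6^2 = (6^1)^2 ≡ 6^2 = 36 ≡ 36 (mod 347)
6^4 = (6^2)^2 ≡ 36^2 = 1296 ≡ 255 (mod 347)
6^8 = (6^4)^2 ≡ 255^2 = 65025 ≡ 136 (mod 347)
6^16 = (6^8)^2 ≡ 136^2 = 18496 ≡ 105 (mod 347)
6^32 = (6^16)^2 ≡ 105^2 = 11025 ≡ 268 (mod 347)
6^52 = 6^32 · 6^16 · 6^4 ≡ 268 · 105 · 255 ≡ 87 (mod 347).
So M = 87. Party 1 computes K = M^58 mod 347.
87^1 ≡ 87 (mod 347)
87^2 = (87^1)^2 ≡ 87^2 = 7569 ≡ 282 (mod 347)
87^4 = (87^2)^2 ≡ 282^2 = 79524 ≡ 61 (mod 347)
87^8 = (87^4)^2 ≡ 61^2 = 3721 ≡ 251 (mod 347)
87^16 = (87^8)^2 ≡ 251^2 = 63001 ≡ 194 (mod 347)
87^32 = (87^16)^2 ≡ 194^2 = 37636 ≡ 160 (mod 347)
87^58 = 87^32 · 87^16 · 87^8 · 87^2 ≡ 160 · 194 · 251 · 282 ≡ 99 (mod 347).

99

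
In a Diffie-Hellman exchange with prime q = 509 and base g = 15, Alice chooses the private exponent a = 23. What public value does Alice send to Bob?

339

Public value = 15^{23} \pmod{509}.
15^1 ≡ 15 (mod 509)
15^2 = (15^1)^2 ≡ 15^2 = 225 ≡ 225 (mod 509)
15^4 = (15^2)^2 ≡ 225^2 = 50625 ≡ 234 (mod 509)
15^8 = (15^4)^2 ≡ 234^2 = 54756 ≡ 293 (mod 509)
15^16 = (15^8)^2 ≡ 293^2 = 85849 ≡ 337 (mod 509)
15^23 = 15^16 · 15^4 · 15^2 · 15^1 ≡ 337 · 234 · 225 · 15 ≡ 339 (mod 509).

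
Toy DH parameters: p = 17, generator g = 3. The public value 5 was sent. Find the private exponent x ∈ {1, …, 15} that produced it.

5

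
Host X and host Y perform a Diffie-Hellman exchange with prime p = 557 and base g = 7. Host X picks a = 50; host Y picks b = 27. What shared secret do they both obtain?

446

Host Y sends B = g^b mod p = 7^27 mod 557.
7^1 ≡ 7 (mod 557)
7^2 = (7^1)^2 ≡ 7^2 = 49 ≡ 49 (mod 557)
7^4 = (7^2)^2 ≡ 49^2 = 2401 ≡ 173 (mod 557)
7^8 = (7^4)^2 ≡ 173^2 = 29929 ≡ 408 (mod 557)
7^16 = (7^8)^2 ≡ 408^2 = 166464 ≡ 478 (mod 557)
7^27 = 7^16 · 7^8 · 7^2 · 7^1 ≡ 478 · 408 · 49 · 7 ≡ 317 (mod 557).
So B = 317. Host X then computes K = B^a mod p = 317^50 mod 557.
317^1 ≡ 317 (mod 557)
317^2 = (317^1)^2 ≡ 317^2 = 100489 ≡ 229 (mod 557)
317^4 = (317^2)^2 ≡ 229^2 = 52441 ≡ 83 (mod 557)
317^8 = (317^4)^2 ≡ 83^2 = 6889 ≡ 205 (mod 557)
317^16 = (317^8)^2 ≡ 205^2 = 42025 ≡ 250 (mod 557)
317^32 = (317^16)^2 ≡ 250^2 = 62500 ≡ 116 (mod 557)
317^50 = 317^32 · 317^16 · 317^2 ≡ 116 · 250 · 229 ≡ 446 (mod 557).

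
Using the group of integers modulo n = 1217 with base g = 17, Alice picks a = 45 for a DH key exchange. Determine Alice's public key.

Public value = 17^45 mod 1217.
17^1 ≡ 17 (mod 1217)
17^2 = (17^1)^2 ≡ 17^2 = 289 ≡ 289 (mod 1217)
17^4 = (17^2)^2 ≡ 289^2 = 83521 ≡ 765 (mod 1217)
17^8 = (17^4)^2 ≡ 765^2 = 585225 ≡ 1065 (mod 1217)
17^16 = (17^8)^2 ≡ 1065^2 = 1134225 ≡ 1198 (mod 1217)
17^32 = (17^16)^2 ≡ 1198^2 = 1435204 ≡ 361 (mod 1217)
17^45 = 17^32 · 17^8 · 17^4 · 17^1 ≡ 361 · 1065 · 765 · 17 ≡ 713 (mod 1217).

713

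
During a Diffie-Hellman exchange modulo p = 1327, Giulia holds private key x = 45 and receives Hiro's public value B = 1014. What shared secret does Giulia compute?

150

Shared key K = 1014^45 mod 1327.
1014^1 ≡ 1014 (mod 1327)
1014^2 = (1014^1)^2 ≡ 1014^2 = 1028196 ≡ 1098 (mod 1327)
1014^4 = (1014^2)^2 ≡ 1098^2 = 1205604 ≡ 688 (mod 1327)
1014^8 = (1014^4)^2 ≡ 688^2 = 473344 ≡ 932 (mod 1327)
1014^16 = (1014^8)^2 ≡ 932^2 = 868624 ≡ 766 (mod 1327)
1014^32 = (1014^16)^2 ≡ 766^2 = 586756 ≡ 222 (mod 1327)
1014^45 = 1014^32 · 1014^8 · 1014^4 · 1014^1 ≡ 222 · 932 · 688 · 1014 ≡ 150 (mod 1327).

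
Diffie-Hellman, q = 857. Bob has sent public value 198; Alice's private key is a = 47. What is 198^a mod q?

419

Shared key K = 198^47 mod 857.
198^1 ≡ 198 (mod 857)
198^2 = (198^1)^2 ≡ 198^2 = 39204 ≡ 639 (mod 857)
198^4 = (198^2)^2 ≡ 639^2 = 408321 ≡ 389 (mod 857)
198^8 = (198^4)^2 ≡ 389^2 = 151321 ≡ 489 (mod 857)
198^16 = (198^8)^2 ≡ 489^2 = 239121 ≡ 18 (mod 857)
198^32 = (198^16)^2 ≡ 18^2 = 324 ≡ 324 (mod 857)
198^47 = 198^32 · 198^8 · 198^4 · 198^2 · 198^1 ≡ 324 · 489 · 389 · 639 · 198 ≡ 419 (mod 857).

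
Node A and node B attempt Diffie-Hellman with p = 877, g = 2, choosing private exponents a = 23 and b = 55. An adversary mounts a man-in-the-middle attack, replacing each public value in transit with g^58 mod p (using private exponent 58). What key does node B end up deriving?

Node B receives an adversary's public value M = 2^58 mod 877 instead of the honest one.
2^1 ≡ 2 (mod 877)
2^2 = (2^1)^2 ≡ 2^2 = 4 ≡ 4 (mod 877)
2^4 = (2^2)^2 ≡ 4^2 = 16 ≡ 16 (mod 877)
2^8 = (2^4)^2 ≡ 16^2 = 256 ≡ 256 (mod 877)
2^16 = (2^8)^2 ≡ 256^2 = 65536 ≡ 638 (mod 877)
2^32 = (2^16)^2 ≡ 638^2 = 407044 ≡ 116 (mod 877)
2^58 = 2^32 · 2^16 · 2^8 · 2^2 ≡ 116 · 638 · 256 · 4 ≡ 868 (mod 877).
So M = 868. Node B computes K = M^55 mod 877.
868^1 ≡ 868 (mod 877)
868^2 = (868^1)^2 ≡ 868^2 = 753424 ≡ 81 (mod 877)
868^4 = (868^2)^2 ≡ 81^2 = 6561 ≡ 422 (mod 877)
868^8 = (868^4)^2 ≡ 422^2 = 178084 ≡ 53 (mod 877)
868^16 = (868^8)^2 ≡ 53^2 = 2809 ≡ 178 (mod 877)
868^32 = (868^16)^2 ≡ 178^2 = 31684 ≡ 112 (mod 877)
868^55 = 868^32 · 868^16 · 868^4 · 868^2 · 868^1 ≡ 112 · 178 · 422 · 81 · 868 ≡ 312 (mod 877).

312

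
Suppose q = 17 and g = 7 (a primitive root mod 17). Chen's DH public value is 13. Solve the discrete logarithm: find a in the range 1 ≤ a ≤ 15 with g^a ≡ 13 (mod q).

12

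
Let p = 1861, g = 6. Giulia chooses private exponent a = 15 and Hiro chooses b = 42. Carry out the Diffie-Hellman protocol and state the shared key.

Hiro sends B = g^b mod p = 6^42 mod 1861.
6^1 ≡ 6 (mod 1861)
6^2 = (6^1)^2 ≡ 6^2 = 36 ≡ 36 (mod 1861)
6^4 = (6^2)^2 ≡ 36^2 = 1296 ≡ 1296 (mod 1861)
6^8 = (6^4)^2 ≡ 1296^2 = 1679616 ≡ 994 (mod 1861)
6^16 = (6^8)^2 ≡ 994^2 = 988036 ≡ 1706 (mod 1861)
6^32 = (6^16)^2 ≡ 1706^2 = 2910436 ≡ 1693 (mod 1861)
6^42 = 6^32 · 6^8 · 6^2 ≡ 1693 · 994 · 36 ≡ 1179 (mod 1861).
So B = 1179. Giulia then computes K = B^a mod p = 1179^15 mod 1861.
1179^1 ≡ 1179 (mod 1861)
1179^2 = (1179^1)^2 ≡ 1179^2 = 1390041 ≡ 1735 (mod 1861)
1179^4 = (1179^2)^2 ≡ 1735^2 = 3010225 ≡ 988 (mod 1861)
1179^8 = (1179^4)^2 ≡ 988^2 = 976144 ≡ 980 (mod 1861)
1179^15 = 1179^8 · 1179^4 · 1179^2 · 1179^1 ≡ 980 · 988 · 1735 · 1179 ≡ 169 (mod 1861).

169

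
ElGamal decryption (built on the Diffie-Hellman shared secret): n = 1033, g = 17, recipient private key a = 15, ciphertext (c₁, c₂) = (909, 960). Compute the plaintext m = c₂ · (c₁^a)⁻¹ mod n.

930

Shared mask s = c₁^a mod n = 909^15 mod 1033.
909^1 ≡ 909 (mod 1033)
909^2 = (909^1)^2 ≡ 909^2 = 826281 ≡ 914 (mod 1033)
909^4 = (909^2)^2 ≡ 914^2 = 835396 ≡ 732 (mod 1033)
909^8 = (909^4)^2 ≡ 732^2 = 535824 ≡ 730 (mod 1033)
909^15 = 909^8 · 909^4 · 909^2 · 909^1 ≡ 730 · 732 · 914 · 909 ≡ 101 (mod 1033).
So s = 101; s⁻¹ ≡ 808 (mod 1033).
m = c₂ · s⁻¹ mod 1033 = 960 · 808 mod 1033 = 930.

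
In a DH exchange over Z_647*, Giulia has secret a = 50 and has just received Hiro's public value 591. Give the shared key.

287

Shared key K = 591^50 mod 647.
591^1 ≡ 591 (mod 647)
591^2 = (591^1)^2 ≡ 591^2 = 349281 ≡ 548 (mod 647)
591^4 = (591^2)^2 ≡ 548^2 = 300304 ≡ 96 (mod 647)
591^8 = (591^4)^2 ≡ 96^2 = 9216 ≡ 158 (mod 647)
591^16 = (591^8)^2 ≡ 158^2 = 24964 ≡ 378 (mod 647)
591^32 = (591^16)^2 ≡ 378^2 = 142884 ≡ 544 (mod 647)
591^50 = 591^32 · 591^16 · 591^2 ≡ 544 · 378 · 548 ≡ 287 (mod 647).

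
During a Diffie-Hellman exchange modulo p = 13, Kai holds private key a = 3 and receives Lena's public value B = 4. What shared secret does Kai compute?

Shared key K = 4^3 mod 13.
4^1 ≡ 4 (mod 13)
4^2 = (4^1)^2 ≡ 4^2 = 16 ≡ 3 (mod 13)
4^3 = 4^2 · 4^1 ≡ 3 · 4 ≡ 12 (mod 13).

12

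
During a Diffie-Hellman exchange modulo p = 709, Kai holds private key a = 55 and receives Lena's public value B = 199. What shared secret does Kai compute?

36

Shared key K = 199^55 mod 709.
199^1 ≡ 199 (mod 709)
199^2 = (199^1)^2 ≡ 199^2 = 39601 ≡ 606 (mod 709)
199^4 = (199^2)^2 ≡ 606^2 = 367236 ≡ 683 (mod 709)
199^8 = (199^4)^2 ≡ 683^2 = 466489 ≡ 676 (mod 709)
199^16 = (199^8)^2 ≡ 676^2 = 456976 ≡ 380 (mod 709)
199^32 = (199^16)^2 ≡ 380^2 = 144400 ≡ 473 (mod 709)
199^55 = 199^32 · 199^16 · 199^4 · 199^2 · 199^1 ≡ 473 · 380 · 683 · 606 · 199 ≡ 36 (mod 709).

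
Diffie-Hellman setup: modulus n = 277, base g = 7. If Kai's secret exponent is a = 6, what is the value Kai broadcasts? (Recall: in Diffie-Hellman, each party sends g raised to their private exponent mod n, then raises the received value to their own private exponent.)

Public value = 7^6 mod 277.
7^1 ≡ 7 (mod 277)
7^2 = (7^1)^2 ≡ 7^2 = 49 ≡ 49 (mod 277)
7^4 = (7^2)^2 ≡ 49^2 = 2401 ≡ 185 (mod 277)
7^6 = 7^4 · 7^2 ≡ 185 · 49 ≡ 201 (mod 277).

201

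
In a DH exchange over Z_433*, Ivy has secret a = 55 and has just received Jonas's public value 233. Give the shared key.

Shared key K = 233^55 mod 433.
233^1 ≡ 233 (mod 433)
233^2 = (233^1)^2 ≡ 233^2 = 54289 ≡ 164 (mod 433)
233^4 = (233^2)^2 ≡ 164^2 = 26896 ≡ 50 (mod 433)
233^8 = (233^4)^2 ≡ 50^2 = 2500 ≡ 335 (mod 433)
233^16 = (233^8)^2 ≡ 335^2 = 112225 ≡ 78 (mod 433)
233^32 = (233^16)^2 ≡ 78^2 = 6084 ≡ 22 (mod 433)
233^55 = 233^32 · 233^16 · 233^4 · 233^2 · 233^1 ≡ 22 · 78 · 50 · 164 · 233 ≡ 200 (mod 433).

200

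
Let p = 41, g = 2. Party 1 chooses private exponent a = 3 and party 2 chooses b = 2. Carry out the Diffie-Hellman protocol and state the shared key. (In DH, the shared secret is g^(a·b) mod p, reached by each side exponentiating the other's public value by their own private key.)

Party 1 sends A = g^a mod p = 2^3 mod 41.
2^1 ≡ 2 (mod 41)
2^2 = (2^1)^2 ≡ 2^2 = 4 ≡ 4 (mod 41)
2^3 = 2^2 · 2^1 ≡ 4 · 2 ≡ 8 (mod 41).
So A = 8. Party 2 then computes K = A^b mod p = 8^2 mod 41.
8^1 ≡ 8 (mod 41)
8^2 = (8^1)^2 ≡ 8^2 = 64 ≡ 23 (mod 41)

23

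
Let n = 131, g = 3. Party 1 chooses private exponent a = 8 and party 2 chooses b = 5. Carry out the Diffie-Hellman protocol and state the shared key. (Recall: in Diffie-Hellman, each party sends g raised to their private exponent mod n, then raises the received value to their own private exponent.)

Party 1 sends A = g^a mod n = 3^8 mod 131.
3^1 ≡ 3 (mod 131)
3^2 = (3^1)^2 ≡ 3^2 = 9 ≡ 9 (mod 131)
3^4 = (3^2)^2 ≡ 9^2 = 81 ≡ 81 (mod 131)
3^8 = (3^4)^2 ≡ 81^2 = 6561 ≡ 11 (mod 131)
So A = 11. Party 2 then computes K = A^b mod n = 11^5 mod 131.
11^1 ≡ 11 (mod 131)
11^2 = (11^1)^2 ≡ 11^2 = 121 ≡ 121 (mod 131)
11^4 = (11^2)^2 ≡ 121^2 = 14641 ≡ 100 (mod 131)
11^5 = 11^4 · 11^1 ≡ 100 · 11 ≡ 52 (mod 131).

52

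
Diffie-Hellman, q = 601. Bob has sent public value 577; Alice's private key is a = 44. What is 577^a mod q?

Shared key K = 577^44 mod 601.
577^1 ≡ 577 (mod 601)
577^2 = (577^1)^2 ≡ 577^2 = 332929 ≡ 576 (mod 601)
577^4 = (577^2)^2 ≡ 576^2 = 331776 ≡ 24 (mod 601)
577^8 = (577^4)^2 ≡ 24^2 = 576 ≡ 576 (mod 601)
577^16 = (577^8)^2 ≡ 576^2 = 331776 ≡ 24 (mod 601)
577^32 = (577^16)^2 ≡ 24^2 = 576 ≡ 576 (mod 601)
577^44 = 577^32 · 577^8 · 577^4 ≡ 576 · 576 · 24 ≡ 576 (mod 601).

576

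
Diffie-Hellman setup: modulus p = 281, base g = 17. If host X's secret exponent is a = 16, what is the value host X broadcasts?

Public value = 17^16 (mod 281).
17^1 ≡ 17 (mod 281)
17^2 = (17^1)^2 ≡ 17^2 = 289 ≡ 8 (mod 281)
17^4 = (17^2)^2 ≡ 8^2 = 64 ≡ 64 (mod 281)
17^8 = (17^4)^2 ≡ 64^2 = 4096 ≡ 162 (mod 281)
17^16 = (17^8)^2 ≡ 162^2 = 26244 ≡ 111 (mod 281)

111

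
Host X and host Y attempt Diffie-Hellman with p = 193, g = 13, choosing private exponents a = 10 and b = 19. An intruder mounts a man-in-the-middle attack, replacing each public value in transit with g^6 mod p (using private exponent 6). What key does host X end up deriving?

64

Host X receives an intruder's public value M = 13^6 mod 193 instead of the honest one.
13^1 ≡ 13 (mod 193)
13^2 = (13^1)^2 ≡ 13^2 = 169 ≡ 169 (mod 193)
13^4 = (13^2)^2 ≡ 169^2 = 28561 ≡ 190 (mod 193)
13^6 = 13^4 · 13^2 ≡ 190 · 169 ≡ 72 (mod 193).
So M = 72. Host X computes K = M^10 mod 193.
72^1 ≡ 72 (mod 193)
72^2 = (72^1)^2 ≡ 72^2 = 5184 ≡ 166 (mod 193)
72^4 = (72^2)^2 ≡ 166^2 = 27556 ≡ 150 (mod 193)
72^8 = (72^4)^2 ≡ 150^2 = 22500 ≡ 112 (mod 193)
72^10 = 72^8 · 72^2 ≡ 112 · 166 ≡ 64 (mod 193).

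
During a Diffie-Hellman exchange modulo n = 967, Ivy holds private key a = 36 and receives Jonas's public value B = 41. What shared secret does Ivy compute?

196

Shared key K = 41^36 mod 967.
41^1 ≡ 41 (mod 967)
41^2 = (41^1)^2 ≡ 41^2 = 1681 ≡ 714 (mod 967)
41^4 = (41^2)^2 ≡ 714^2 = 509796 ≡ 187 (mod 967)
41^8 = (41^4)^2 ≡ 187^2 = 34969 ≡ 157 (mod 967)
41^16 = (41^8)^2 ≡ 157^2 = 24649 ≡ 474 (mod 967)
41^32 = (41^16)^2 ≡ 474^2 = 224676 ≡ 332 (mod 967)
41^36 = 41^32 · 41^4 ≡ 332 · 187 ≡ 196 (mod 967).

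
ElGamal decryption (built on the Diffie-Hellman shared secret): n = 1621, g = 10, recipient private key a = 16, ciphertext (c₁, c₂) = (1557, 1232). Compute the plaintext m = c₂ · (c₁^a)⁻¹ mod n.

Shared mask s = c₁^a mod n = 1557^16 mod 1621.
1557^1 ≡ 1557 (mod 1621)
1557^2 = (1557^1)^2 ≡ 1557^2 = 2424249 ≡ 854 (mod 1621)
1557^4 = (1557^2)^2 ≡ 854^2 = 729316 ≡ 1487 (mod 1621)
1557^8 = (1557^4)^2 ≡ 1487^2 = 2211169 ≡ 125 (mod 1621)
1557^16 = (1557^8)^2 ≡ 125^2 = 15625 ≡ 1036 (mod 1621)
So s = 1036; s⁻¹ ≡ 1125 (mod 1621).
m = c₂ · s⁻¹ mod 1621 = 1232 · 1125 mod 1621 = 45.

45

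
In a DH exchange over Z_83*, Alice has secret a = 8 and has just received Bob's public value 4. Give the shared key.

Shared key K = 4^8 mod 83.
4^1 ≡ 4 (mod 83)
4^2 = (4^1)^2 ≡ 4^2 = 16 ≡ 16 (mod 83)
4^4 = (4^2)^2 ≡ 16^2 = 256 ≡ 7 (mod 83)
4^8 = (4^4)^2 ≡ 7^2 = 49 ≡ 49 (mod 83)

49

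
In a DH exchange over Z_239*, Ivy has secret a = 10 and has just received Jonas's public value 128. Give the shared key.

40

Shared key K = 128^10 mod 239.
128^1 ≡ 128 (mod 239)
128^2 = (128^1)^2 ≡ 128^2 = 16384 ≡ 132 (mod 239)
128^4 = (128^2)^2 ≡ 132^2 = 17424 ≡ 216 (mod 239)
128^8 = (128^4)^2 ≡ 216^2 = 46656 ≡ 51 (mod 239)
128^10 = 128^8 · 128^2 ≡ 51 · 132 ≡ 40 (mod 239).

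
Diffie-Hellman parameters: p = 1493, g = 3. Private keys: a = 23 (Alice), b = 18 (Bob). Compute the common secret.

183

Bob sends B = g^b mod p = 3^18 mod 1493.
3^1 ≡ 3 (mod 1493)
3^2 = (3^1)^2 ≡ 3^2 = 9 ≡ 9 (mod 1493)
3^4 = (3^2)^2 ≡ 9^2 = 81 ≡ 81 (mod 1493)
3^8 = (3^4)^2 ≡ 81^2 = 6561 ≡ 589 (mod 1493)
3^16 = (3^8)^2 ≡ 589^2 = 346921 ≡ 545 (mod 1493)
3^18 = 3^16 · 3^2 ≡ 545 · 9 ≡ 426 (mod 1493).
So B = 426. Alice then computes K = B^a mod p = 426^23 mod 1493.
426^1 ≡ 426 (mod 1493)
426^2 = (426^1)^2 ≡ 426^2 = 181476 ≡ 823 (mod 1493)
426^4 = (426^2)^2 ≡ 823^2 = 677329 ≡ 1000 (mod 1493)
426^8 = (426^4)^2 ≡ 1000^2 = 1000000 ≡ 1183 (mod 1493)
426^16 = (426^8)^2 ≡ 1183^2 = 1399489 ≡ 548 (mod 1493)
426^23 = 426^16 · 426^4 · 426^2 · 426^1 ≡ 548 · 1000 · 823 · 426 ≡ 183 (mod 1493).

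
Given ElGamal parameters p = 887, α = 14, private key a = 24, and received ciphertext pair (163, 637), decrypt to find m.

163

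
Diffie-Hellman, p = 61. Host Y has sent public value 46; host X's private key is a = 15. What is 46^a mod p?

60

Shared key K = 46^15 mod 61.
46^1 ≡ 46 (mod 61)
46^2 = (46^1)^2 ≡ 46^2 = 2116 ≡ 42 (mod 61)
46^4 = (46^2)^2 ≡ 42^2 = 1764 ≡ 56 (mod 61)
46^8 = (46^4)^2 ≡ 56^2 = 3136 ≡ 25 (mod 61)
46^15 = 46^8 · 46^4 · 46^2 · 46^1 ≡ 25 · 56 · 42 · 46 ≡ 60 (mod 61).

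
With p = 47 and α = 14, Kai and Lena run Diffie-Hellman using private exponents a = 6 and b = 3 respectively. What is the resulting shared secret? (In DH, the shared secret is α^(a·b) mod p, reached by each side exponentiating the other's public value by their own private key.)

16

Lena sends B = α^b mod p = 14^3 mod 47.
14^1 ≡ 14 (mod 47)
14^2 = (14^1)^2 ≡ 14^2 = 196 ≡ 8 (mod 47)
14^3 = 14^2 · 14^1 ≡ 8 · 14 ≡ 18 (mod 47).
So B = 18. Kai then computes K = B^a mod p = 18^6 mod 47.
18^1 ≡ 18 (mod 47)
18^2 = (18^1)^2 ≡ 18^2 = 324 ≡ 42 (mod 47)
18^4 = (18^2)^2 ≡ 42^2 = 1764 ≡ 25 (mod 47)
18^6 = 18^4 · 18^2 ≡ 25 · 42 ≡ 16 (mod 47).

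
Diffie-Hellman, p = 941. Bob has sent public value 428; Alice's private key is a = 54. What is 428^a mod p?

Shared key K = 428^54 mod 941.
428^1 ≡ 428 (mod 941)
428^2 = (428^1)^2 ≡ 428^2 = 183184 ≡ 630 (mod 941)
428^4 = (428^2)^2 ≡ 630^2 = 396900 ≡ 739 (mod 941)
428^8 = (428^4)^2 ≡ 739^2 = 546121 ≡ 341 (mod 941)
428^16 = (428^8)^2 ≡ 341^2 = 116281 ≡ 538 (mod 941)
428^32 = (428^16)^2 ≡ 538^2 = 289444 ≡ 557 (mod 941)
428^54 = 428^32 · 428^16 · 428^4 · 428^2 ≡ 557 · 538 · 739 · 630 ≡ 623 (mod 941).

623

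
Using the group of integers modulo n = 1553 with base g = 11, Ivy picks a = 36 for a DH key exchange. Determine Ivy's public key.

Public value = 11^36 (mod 1553).
11^1 ≡ 11 (mod 1553)
11^2 = (11^1)^2 ≡ 11^2 = 121 ≡ 121 (mod 1553)
11^4 = (11^2)^2 ≡ 121^2 = 14641 ≡ 664 (mod 1553)
11^8 = (11^4)^2 ≡ 664^2 = 440896 ≡ 1397 (mod 1553)
11^16 = (11^8)^2 ≡ 1397^2 = 1951609 ≡ 1041 (mod 1553)
11^32 = (11^16)^2 ≡ 1041^2 = 1083681 ≡ 1240 (mod 1553)
11^36 = 11^32 · 11^4 ≡ 1240 · 664 ≡ 270 (mod 1553).

270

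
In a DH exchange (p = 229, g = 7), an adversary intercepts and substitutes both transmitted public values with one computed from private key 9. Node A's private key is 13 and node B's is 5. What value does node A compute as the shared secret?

115

Node A receives an adversary's public value M = 7^9 mod 229 instead of the honest one.
7^1 ≡ 7 (mod 229)
7^2 = (7^1)^2 ≡ 7^2 = 49 ≡ 49 (mod 229)
7^4 = (7^2)^2 ≡ 49^2 = 2401 ≡ 111 (mod 229)
7^8 = (7^4)^2 ≡ 111^2 = 12321 ≡ 184 (mod 229)
7^9 = 7^8 · 7^1 ≡ 184 · 7 ≡ 143 (mod 229).
So M = 143. Node A computes K = M^13 mod 229.
143^1 ≡ 143 (mod 229)
143^2 = (143^1)^2 ≡ 143^2 = 20449 ≡ 68 (mod 229)
143^4 = (143^2)^2 ≡ 68^2 = 4624 ≡ 44 (mod 229)
143^8 = (143^4)^2 ≡ 44^2 = 1936 ≡ 104 (mod 229)
143^13 = 143^8 · 143^4 · 143^1 ≡ 104 · 44 · 143 ≡ 115 (mod 229).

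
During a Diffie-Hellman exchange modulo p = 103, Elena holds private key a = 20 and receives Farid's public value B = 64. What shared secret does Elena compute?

9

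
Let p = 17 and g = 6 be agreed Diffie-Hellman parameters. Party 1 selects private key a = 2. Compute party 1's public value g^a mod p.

Public value = 6^2 mod 17.
6^1 ≡ 6 (mod 17)
6^2 = (6^1)^2 ≡ 6^2 = 36 ≡ 2 (mod 17)

2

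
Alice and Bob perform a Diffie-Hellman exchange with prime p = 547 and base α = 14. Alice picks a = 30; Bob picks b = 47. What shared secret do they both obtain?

9

Alice sends A = α^a mod p = 14^30 mod 547.
14^1 ≡ 14 (mod 547)
14^2 = (14^1)^2 ≡ 14^2 = 196 ≡ 196 (mod 547)
14^4 = (14^2)^2 ≡ 196^2 = 38416 ≡ 126 (mod 547)
14^8 = (14^4)^2 ≡ 126^2 = 15876 ≡ 13 (mod 547)
14^16 = (14^8)^2 ≡ 13^2 = 169 ≡ 169 (mod 547)
14^30 = 14^16 · 14^8 · 14^4 · 14^2 ≡ 169 · 13 · 126 · 196 ≡ 182 (mod 547).
So A = 182. Bob then computes K = A^b mod p = 182^47 mod 547.
182^1 ≡ 182 (mod 547)
182^2 = (182^1)^2 ≡ 182^2 = 33124 ≡ 304 (mod 547)
182^4 = (182^2)^2 ≡ 304^2 = 92416 ≡ 520 (mod 547)
182^8 = (182^4)^2 ≡ 520^2 = 270400 ≡ 182 (mod 547)
182^16 = (182^8)^2 ≡ 182^2 = 33124 ≡ 304 (mod 547)
182^32 = (182^16)^2 ≡ 304^2 = 92416 ≡ 520 (mod 547)
182^47 = 182^32 · 182^8 · 182^4 · 182^2 · 182^1 ≡ 520 · 182 · 520 · 304 · 182 ≡ 9 (mod 547).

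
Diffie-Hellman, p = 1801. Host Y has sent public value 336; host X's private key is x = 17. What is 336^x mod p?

1234

Shared key K = 336^17 mod 1801.
336^1 ≡ 336 (mod 1801)
336^2 = (336^1)^2 ≡ 336^2 = 112896 ≡ 1234 (mod 1801)
336^4 = (336^2)^2 ≡ 1234^2 = 1522756 ≡ 911 (mod 1801)
336^8 = (336^4)^2 ≡ 911^2 = 829921 ≡ 1461 (mod 1801)
336^16 = (336^8)^2 ≡ 1461^2 = 2134521 ≡ 336 (mod 1801)
336^17 = 336^16 · 336^1 ≡ 336 · 336 ≡ 1234 (mod 1801).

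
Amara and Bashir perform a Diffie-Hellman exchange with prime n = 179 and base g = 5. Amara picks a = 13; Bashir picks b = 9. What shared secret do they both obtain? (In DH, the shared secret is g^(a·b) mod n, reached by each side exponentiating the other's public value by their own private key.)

Amara sends A = g^a mod n = 5^13 mod 179.
5^1 ≡ 5 (mod 179)
5^2 = (5^1)^2 ≡ 5^2 = 25 ≡ 25 (mod 179)
5^4 = (5^2)^2 ≡ 25^2 = 625 ≡ 88 (mod 179)
5^8 = (5^4)^2 ≡ 88^2 = 7744 ≡ 47 (mod 179)
5^13 = 5^8 · 5^4 · 5^1 ≡ 47 · 88 · 5 ≡ 95 (mod 179).
So A = 95. Bashir then computes K = A^b mod n = 95^9 mod 179.
95^1 ≡ 95 (mod 179)
95^2 = (95^1)^2 ≡ 95^2 = 9025 ≡ 75 (mod 179)
95^4 = (95^2)^2 ≡ 75^2 = 5625 ≡ 76 (mod 179)
95^8 = (95^4)^2 ≡ 76^2 = 5776 ≡ 48 (mod 179)
95^9 = 95^8 · 95^1 ≡ 48 · 95 ≡ 85 (mod 179).

85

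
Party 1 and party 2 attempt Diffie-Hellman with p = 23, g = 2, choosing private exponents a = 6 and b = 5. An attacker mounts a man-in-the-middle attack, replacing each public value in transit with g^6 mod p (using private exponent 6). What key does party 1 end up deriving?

Party 1 receives an attacker's public value M = 2^6 mod 23 instead of the honest one.
2^1 ≡ 2 (mod 23)
2^2 = (2^1)^2 ≡ 2^2 = 4 ≡ 4 (mod 23)
2^4 = (2^2)^2 ≡ 4^2 = 16 ≡ 16 (mod 23)
2^6 = 2^4 · 2^2 ≡ 16 · 4 ≡ 18 (mod 23).
So M = 18. Party 1 computes K = M^6 mod 23.
18^1 ≡ 18 (mod 23)
18^2 = (18^1)^2 ≡ 18^2 = 324 ≡ 2 (mod 23)
18^4 = (18^2)^2 ≡ 2^2 = 4 ≡ 4 (mod 23)
18^6 = 18^4 · 18^2 ≡ 4 · 2 ≡ 8 (mod 23).

8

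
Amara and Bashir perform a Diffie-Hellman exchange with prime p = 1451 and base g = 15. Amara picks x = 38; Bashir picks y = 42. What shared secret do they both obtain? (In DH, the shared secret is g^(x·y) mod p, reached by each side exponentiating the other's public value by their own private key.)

639

Bashir sends B = g^y mod p = 15^42 mod 1451.
15^1 ≡ 15 (mod 1451)
15^2 = (15^1)^2 ≡ 15^2 = 225 ≡ 225 (mod 1451)
15^4 = (15^2)^2 ≡ 225^2 = 50625 ≡ 1291 (mod 1451)
15^8 = (15^4)^2 ≡ 1291^2 = 1666681 ≡ 933 (mod 1451)
15^16 = (15^8)^2 ≡ 933^2 = 870489 ≡ 1340 (mod 1451)
15^32 = (15^16)^2 ≡ 1340^2 = 1795600 ≡ 713 (mod 1451)
15^42 = 15^32 · 15^8 · 15^2 ≡ 713 · 933 · 225 ≡ 71 (mod 1451).
So B = 71. Amara then computes K = B^x mod p = 71^38 mod 1451.
71^1 ≡ 71 (mod 1451)
71^2 = (71^1)^2 ≡ 71^2 = 5041 ≡ 688 (mod 1451)
71^4 = (71^2)^2 ≡ 688^2 = 473344 ≡ 318 (mod 1451)
71^8 = (71^4)^2 ≡ 318^2 = 101124 ≡ 1005 (mod 1451)
71^16 = (71^8)^2 ≡ 1005^2 = 1010025 ≡ 129 (mod 1451)
71^32 = (71^16)^2 ≡ 129^2 = 16641 ≡ 680 (mod 1451)
71^38 = 71^32 · 71^4 · 71^2 ≡ 680 · 318 · 688 ≡ 639 (mod 1451).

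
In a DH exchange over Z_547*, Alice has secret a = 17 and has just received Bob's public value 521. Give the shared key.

488

Shared key K = 521^17 mod 547.
521^1 ≡ 521 (mod 547)
521^2 = (521^1)^2 ≡ 521^2 = 271441 ≡ 129 (mod 547)
521^4 = (521^2)^2 ≡ 129^2 = 16641 ≡ 231 (mod 547)
521^8 = (521^4)^2 ≡ 231^2 = 53361 ≡ 302 (mod 547)
521^16 = (521^8)^2 ≡ 302^2 = 91204 ≡ 402 (mod 547)
521^17 = 521^16 · 521^1 ≡ 402 · 521 ≡ 488 (mod 547).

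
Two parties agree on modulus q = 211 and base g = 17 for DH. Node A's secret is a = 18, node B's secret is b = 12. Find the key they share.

Node A sends A = g^a mod q = 17^18 mod 211.
17^1 ≡ 17 (mod 211)
17^2 = (17^1)^2 ≡ 17^2 = 289 ≡ 78 (mod 211)
17^4 = (17^2)^2 ≡ 78^2 = 6084 ≡ 176 (mod 211)
17^8 = (17^4)^2 ≡ 176^2 = 30976 ≡ 170 (mod 211)
17^16 = (17^8)^2 ≡ 170^2 = 28900 ≡ 204 (mod 211)
17^18 = 17^16 · 17^2 ≡ 204 · 78 ≡ 87 (mod 211).
So A = 87. Node B then computes K = A^b mod q = 87^12 mod 211.
87^1 ≡ 87 (mod 211)
87^2 = (87^1)^2 ≡ 87^2 = 7569 ≡ 184 (mod 211)
87^4 = (87^2)^2 ≡ 184^2 = 33856 ≡ 96 (mod 211)
87^8 = (87^4)^2 ≡ 96^2 = 9216 ≡ 143 (mod 211)
87^12 = 87^8 · 87^4 ≡ 143 · 96 ≡ 13 (mod 211).

13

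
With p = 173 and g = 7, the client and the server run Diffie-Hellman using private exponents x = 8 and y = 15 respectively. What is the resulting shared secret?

The client sends A = g^x mod p = 7^8 mod 173.
7^1 ≡ 7 (mod 173)
7^2 = (7^1)^2 ≡ 7^2 = 49 ≡ 49 (mod 173)
7^4 = (7^2)^2 ≡ 49^2 = 2401 ≡ 152 (mod 173)
7^8 = (7^4)^2 ≡ 152^2 = 23104 ≡ 95 (mod 173)
So A = 95. The server then computes K = A^y mod p = 95^15 mod 173.
95^1 ≡ 95 (mod 173)
95^2 = (95^1)^2 ≡ 95^2 = 9025 ≡ 29 (mod 173)
95^4 = (95^2)^2 ≡ 29^2 = 841 ≡ 149 (mod 173)
95^8 = (95^4)^2 ≡ 149^2 = 22201 ≡ 57 (mod 173)
95^15 = 95^8 · 95^4 · 95^2 · 95^1 ≡ 57 · 149 · 29 · 95 ≡ 138 (mod 173).

138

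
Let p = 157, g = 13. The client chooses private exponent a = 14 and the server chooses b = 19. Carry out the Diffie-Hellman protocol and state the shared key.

12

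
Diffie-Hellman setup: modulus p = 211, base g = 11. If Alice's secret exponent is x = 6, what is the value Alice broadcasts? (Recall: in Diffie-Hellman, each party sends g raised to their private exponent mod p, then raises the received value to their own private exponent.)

Public value = 11^6 mod 211.
11^1 ≡ 11 (mod 211)
11^2 = (11^1)^2 ≡ 11^2 = 121 ≡ 121 (mod 211)
11^4 = (11^2)^2 ≡ 121^2 = 14641 ≡ 82 (mod 211)
11^6 = 11^4 · 11^2 ≡ 82 · 121 ≡ 5 (mod 211).

5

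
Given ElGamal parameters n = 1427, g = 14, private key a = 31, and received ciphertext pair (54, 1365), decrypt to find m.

Shared mask s = c₁^a mod n = 54^31 mod 1427.
54^1 ≡ 54 (mod 1427)
54^2 = (54^1)^2 ≡ 54^2 = 2916 ≡ 62 (mod 1427)
54^4 = (54^2)^2 ≡ 62^2 = 3844 ≡ 990 (mod 1427)
54^8 = (54^4)^2 ≡ 990^2 = 980100 ≡ 1178 (mod 1427)
54^16 = (54^8)^2 ≡ 1178^2 = 1387684 ≡ 640 (mod 1427)
54^31 = 54^16 · 54^8 · 54^4 · 54^2 · 54^1 ≡ 640 · 1178 · 990 · 62 · 54 ≡ 873 (mod 1427).
So s = 873; s⁻¹ ≡ 85 (mod 1427).
m = c₂ · s⁻¹ mod 1427 = 1365 · 85 mod 1427 = 438.

438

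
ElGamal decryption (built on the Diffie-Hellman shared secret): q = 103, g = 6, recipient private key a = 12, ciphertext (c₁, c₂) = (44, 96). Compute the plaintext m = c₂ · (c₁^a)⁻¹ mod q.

Shared mask s = c₁^a mod q = 44^12 mod 103.
44^1 ≡ 44 (mod 103)
44^2 = (44^1)^2 ≡ 44^2 = 1936 ≡ 82 (mod 103)
44^4 = (44^2)^2 ≡ 82^2 = 6724 ≡ 29 (mod 103)
44^8 = (44^4)^2 ≡ 29^2 = 841 ≡ 17 (mod 103)
44^12 = 44^8 · 44^4 ≡ 17 · 29 ≡ 81 (mod 103).
So s = 81; s⁻¹ ≡ 14 (mod 103).
m = c₂ · s⁻¹ mod 103 = 96 · 14 mod 103 = 5.

5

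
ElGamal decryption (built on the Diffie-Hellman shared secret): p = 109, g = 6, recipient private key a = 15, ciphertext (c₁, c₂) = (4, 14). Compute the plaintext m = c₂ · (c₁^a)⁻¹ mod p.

24

Shared mask s = c₁^a mod p = 4^15 mod 109.
4^1 ≡ 4 (mod 109)
4^2 = (4^1)^2 ≡ 4^2 = 16 ≡ 16 (mod 109)
4^4 = (4^2)^2 ≡ 16^2 = 256 ≡ 38 (mod 109)
4^8 = (4^4)^2 ≡ 38^2 = 1444 ≡ 27 (mod 109)
4^15 = 4^8 · 4^4 · 4^2 · 4^1 ≡ 27 · 38 · 16 · 4 ≡ 46 (mod 109).
So s = 46; s⁻¹ ≡ 64 (mod 109).
m = c₂ · s⁻¹ mod 109 = 14 · 64 mod 109 = 24.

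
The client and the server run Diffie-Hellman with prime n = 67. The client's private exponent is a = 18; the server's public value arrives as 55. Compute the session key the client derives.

9

Shared key K = 55^18 mod 67.
55^1 ≡ 55 (mod 67)
55^2 = (55^1)^2 ≡ 55^2 = 3025 ≡ 10 (mod 67)
55^4 = (55^2)^2 ≡ 10^2 = 100 ≡ 33 (mod 67)
55^8 = (55^4)^2 ≡ 33^2 = 1089 ≡ 17 (mod 67)
55^16 = (55^8)^2 ≡ 17^2 = 289 ≡ 21 (mod 67)
55^18 = 55^16 · 55^2 ≡ 21 · 10 ≡ 9 (mod 67).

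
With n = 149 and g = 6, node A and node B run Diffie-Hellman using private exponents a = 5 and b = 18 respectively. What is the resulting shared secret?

145

Node A sends A = g^a mod n = 6^5 mod 149.
6^1 ≡ 6 (mod 149)
6^2 = (6^1)^2 ≡ 6^2 = 36 ≡ 36 (mod 149)
6^4 = (6^2)^2 ≡ 36^2 = 1296 ≡ 104 (mod 149)
6^5 = 6^4 · 6^1 ≡ 104 · 6 ≡ 28 (mod 149).
So A = 28. Node B then computes K = A^b mod n = 28^18 mod 149.
28^1 ≡ 28 (mod 149)
28^2 = (28^1)^2 ≡ 28^2 = 784 ≡ 39 (mod 149)
28^4 = (28^2)^2 ≡ 39^2 = 1521 ≡ 31 (mod 149)
28^8 = (28^4)^2 ≡ 31^2 = 961 ≡ 67 (mod 149)
28^16 = (28^8)^2 ≡ 67^2 = 4489 ≡ 19 (mod 149)
28^18 = 28^16 · 28^2 ≡ 19 · 39 ≡ 145 (mod 149).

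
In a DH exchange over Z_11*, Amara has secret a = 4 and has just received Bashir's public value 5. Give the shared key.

9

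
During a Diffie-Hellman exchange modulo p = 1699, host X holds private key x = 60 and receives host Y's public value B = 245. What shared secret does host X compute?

1206

Shared key K = 245^60 mod 1699.
245^1 ≡ 245 (mod 1699)
245^2 = (245^1)^2 ≡ 245^2 = 60025 ≡ 560 (mod 1699)
245^4 = (245^2)^2 ≡ 560^2 = 313600 ≡ 984 (mod 1699)
245^8 = (245^4)^2 ≡ 984^2 = 968256 ≡ 1525 (mod 1699)
245^16 = (245^8)^2 ≡ 1525^2 = 2325625 ≡ 1393 (mod 1699)
245^32 = (245^16)^2 ≡ 1393^2 = 1940449 ≡ 191 (mod 1699)
245^60 = 245^32 · 245^16 · 245^8 · 245^4 ≡ 191 · 1393 · 1525 · 984 ≡ 1206 (mod 1699).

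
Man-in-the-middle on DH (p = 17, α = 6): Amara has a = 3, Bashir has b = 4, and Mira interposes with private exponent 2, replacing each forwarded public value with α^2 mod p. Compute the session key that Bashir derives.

Bashir receives Mira's public value M = 6^2 mod 17 instead of the honest one.
6^1 ≡ 6 (mod 17)
6^2 = (6^1)^2 ≡ 6^2 = 36 ≡ 2 (mod 17)
So M = 2. Bashir computes K = M^4 mod 17.
2^1 ≡ 2 (mod 17)
2^2 = (2^1)^2 ≡ 2^2 = 4 ≡ 4 (mod 17)
2^4 = (2^2)^2 ≡ 4^2 = 16 ≡ 16 (mod 17)

16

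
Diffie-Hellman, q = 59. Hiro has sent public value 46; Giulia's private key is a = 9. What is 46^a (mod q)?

29

Shared key K = 46^9 mod 59.
46^1 ≡ 46 (mod 59)
46^2 = (46^1)^2 ≡ 46^2 = 2116 ≡ 51 (mod 59)
46^4 = (46^2)^2 ≡ 51^2 = 2601 ≡ 5 (mod 59)
46^8 = (46^4)^2 ≡ 5^2 = 25 ≡ 25 (mod 59)
46^9 = 46^8 · 46^1 ≡ 25 · 46 ≡ 29 (mod 59).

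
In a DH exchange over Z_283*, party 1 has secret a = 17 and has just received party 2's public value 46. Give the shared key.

Shared key K = 46^17 mod 283.
46^1 ≡ 46 (mod 283)
46^2 = (46^1)^2 ≡ 46^2 = 2116 ≡ 135 (mod 283)
46^4 = (46^2)^2 ≡ 135^2 = 18225 ≡ 113 (mod 283)
46^8 = (46^4)^2 ≡ 113^2 = 12769 ≡ 34 (mod 283)
46^16 = (46^8)^2 ≡ 34^2 = 1156 ≡ 24 (mod 283)
46^17 = 46^16 · 46^1 ≡ 24 · 46 ≡ 255 (mod 283).

255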